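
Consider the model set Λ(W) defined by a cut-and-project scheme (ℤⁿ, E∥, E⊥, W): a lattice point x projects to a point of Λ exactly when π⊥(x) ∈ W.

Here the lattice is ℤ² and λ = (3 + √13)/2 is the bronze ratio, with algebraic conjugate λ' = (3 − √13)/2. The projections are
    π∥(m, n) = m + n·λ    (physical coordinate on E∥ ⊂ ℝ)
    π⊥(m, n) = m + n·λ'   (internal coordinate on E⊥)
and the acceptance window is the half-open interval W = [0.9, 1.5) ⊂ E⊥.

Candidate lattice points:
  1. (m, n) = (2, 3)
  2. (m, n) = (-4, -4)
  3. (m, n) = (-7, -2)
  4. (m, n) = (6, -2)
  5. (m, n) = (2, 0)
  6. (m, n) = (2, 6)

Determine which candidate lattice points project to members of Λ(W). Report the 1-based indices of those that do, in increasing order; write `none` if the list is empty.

λ' = (3−√13)/2 ≈ -0.3028.
#1 (2,3): internal coord 2 + (3)·λ' = +1.0917; +1.0917 ∈ [0.9, 1.5) → IN Λ
#2 (-4,-4): internal coord -4 + (-4)·λ' = -2.7889; -2.7889 ∉ [0.9, 1.5) → out
#3 (-7,-2): internal coord -7 + (-2)·λ' = -6.3944; -6.3944 ∉ [0.9, 1.5) → out
#4 (6,-2): internal coord 6 + (-2)·λ' = +6.6056; +6.6056 ∉ [0.9, 1.5) → out
#5 (2,0): internal coord 2 + (0)·λ' = +2.0000; +2.0000 ∉ [0.9, 1.5) → out
#6 (2,6): internal coord 2 + (6)·λ' = +0.1833; +0.1833 ∉ [0.9, 1.5) → out

1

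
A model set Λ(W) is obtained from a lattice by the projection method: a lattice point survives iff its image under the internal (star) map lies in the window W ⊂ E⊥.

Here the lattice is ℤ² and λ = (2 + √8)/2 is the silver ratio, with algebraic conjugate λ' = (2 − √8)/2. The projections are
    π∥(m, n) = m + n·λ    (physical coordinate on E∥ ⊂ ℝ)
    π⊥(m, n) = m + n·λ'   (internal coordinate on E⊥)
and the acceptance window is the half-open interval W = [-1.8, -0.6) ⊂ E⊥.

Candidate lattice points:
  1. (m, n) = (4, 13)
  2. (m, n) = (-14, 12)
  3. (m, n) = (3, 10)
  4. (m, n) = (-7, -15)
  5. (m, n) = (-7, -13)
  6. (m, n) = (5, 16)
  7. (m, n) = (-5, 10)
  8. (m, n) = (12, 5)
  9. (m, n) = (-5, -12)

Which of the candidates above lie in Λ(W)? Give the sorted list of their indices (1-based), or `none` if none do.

1, 3, 4, 5, 6

λ' = (2−√8)/2 ≈ -0.4142.
[1] lift (4,13): star map gives -1.3848; window check -1.8 ≤ -1.3848 < -0.6 is true → IN Λ
[2] lift (-14,12): star map gives -18.9706; window check -1.8 ≤ -18.9706 < -0.6 is false → out
[3] lift (3,10): star map gives -1.1421; window check -1.8 ≤ -1.1421 < -0.6 is true → IN Λ
[4] lift (-7,-15): star map gives -0.7868; window check -1.8 ≤ -0.7868 < -0.6 is true → IN Λ
[5] lift (-7,-13): star map gives -1.6152; window check -1.8 ≤ -1.6152 < -0.6 is true → IN Λ
[6] lift (5,16): star map gives -1.6274; window check -1.8 ≤ -1.6274 < -0.6 is true → IN Λ
[7] lift (-5,10): star map gives -9.1421; window check -1.8 ≤ -9.1421 < -0.6 is false → out
[8] lift (12,5): star map gives 9.9289; window check -1.8 ≤ 9.9289 < -0.6 is false → out
[9] lift (-5,-12): star map gives -0.0294; window check -1.8 ≤ -0.0294 < -0.6 is false → out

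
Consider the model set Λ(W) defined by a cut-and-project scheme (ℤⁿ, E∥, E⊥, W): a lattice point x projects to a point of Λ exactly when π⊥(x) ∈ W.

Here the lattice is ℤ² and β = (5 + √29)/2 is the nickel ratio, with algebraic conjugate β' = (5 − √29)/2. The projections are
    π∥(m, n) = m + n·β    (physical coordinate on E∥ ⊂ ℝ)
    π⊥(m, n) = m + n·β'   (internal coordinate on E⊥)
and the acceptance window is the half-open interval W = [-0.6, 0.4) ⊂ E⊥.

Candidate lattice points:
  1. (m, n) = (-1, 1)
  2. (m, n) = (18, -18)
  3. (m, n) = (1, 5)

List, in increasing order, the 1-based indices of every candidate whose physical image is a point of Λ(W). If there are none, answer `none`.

3

Compute β' = (5−√29)/2 = -0.1926, so π⊥(m,n) = m -0.1926·n.
#1 (-1,1): internal coord -1 + (1)·β' = -1.1926; -1.1926 ∉ [-0.6, 0.4) → out
#2 (18,-18): internal coord 18 + (-18)·β' = +21.4665; +21.4665 ∉ [-0.6, 0.4) → out
#3 (1,5): internal coord 1 + (5)·β' = +0.0371; +0.0371 ∈ [-0.6, 0.4) → IN Λ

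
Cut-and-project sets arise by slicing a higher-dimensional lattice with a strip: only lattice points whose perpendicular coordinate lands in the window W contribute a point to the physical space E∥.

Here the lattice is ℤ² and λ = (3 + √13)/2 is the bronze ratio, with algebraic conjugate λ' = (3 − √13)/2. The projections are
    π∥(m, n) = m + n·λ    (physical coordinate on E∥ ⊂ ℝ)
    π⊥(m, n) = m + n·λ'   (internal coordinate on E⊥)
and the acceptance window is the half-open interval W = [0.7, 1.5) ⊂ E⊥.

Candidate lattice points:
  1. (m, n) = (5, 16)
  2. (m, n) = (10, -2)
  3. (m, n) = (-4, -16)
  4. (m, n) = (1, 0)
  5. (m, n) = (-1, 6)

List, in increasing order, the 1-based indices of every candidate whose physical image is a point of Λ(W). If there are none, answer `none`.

3, 4

Numerically λ ≈ 3.302776 and λ' = −1/λ ≈ -0.302776.
[1] lift (5,16): star map gives 0.155590; window check 0.7 ≤ 0.155590 < 1.5 is false → out
[2] lift (10,-2): star map gives 10.605551; window check 0.7 ≤ 10.605551 < 1.5 is false → out
[3] lift (-4,-16): star map gives 0.844410; window check 0.7 ≤ 0.844410 < 1.5 is true → IN Λ
[4] lift (1,0): star map gives 1.000000; window check 0.7 ≤ 1.000000 < 1.5 is true → IN Λ
[5] lift (-1,6): star map gives -2.816654; window check 0.7 ≤ -2.816654 < 1.5 is false → out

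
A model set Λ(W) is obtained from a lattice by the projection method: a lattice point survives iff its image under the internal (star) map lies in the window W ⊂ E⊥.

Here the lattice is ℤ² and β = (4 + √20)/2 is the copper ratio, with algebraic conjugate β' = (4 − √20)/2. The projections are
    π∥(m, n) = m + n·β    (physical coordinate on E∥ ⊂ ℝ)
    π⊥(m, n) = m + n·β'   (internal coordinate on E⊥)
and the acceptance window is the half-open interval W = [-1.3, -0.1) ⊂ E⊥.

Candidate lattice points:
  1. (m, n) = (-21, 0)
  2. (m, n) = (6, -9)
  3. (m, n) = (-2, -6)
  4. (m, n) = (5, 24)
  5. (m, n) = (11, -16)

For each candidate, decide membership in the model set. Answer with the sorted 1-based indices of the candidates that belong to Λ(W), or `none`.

3, 4

β' = (4−√20)/2 ≈ -0.2361.
[1] lift (-21,0): star map gives -21.0000; window check -1.3 ≤ -21.0000 < -0.1 is false → out
[2] lift (6,-9): star map gives 8.1246; window check -1.3 ≤ 8.1246 < -0.1 is false → out
[3] lift (-2,-6): star map gives -0.5836; window check -1.3 ≤ -0.5836 < -0.1 is true → IN Λ
[4] lift (5,24): star map gives -0.6656; window check -1.3 ≤ -0.6656 < -0.1 is true → IN Λ
[5] lift (11,-16): star map gives 14.7771; window check -1.3 ≤ 14.7771 < -0.1 is false → out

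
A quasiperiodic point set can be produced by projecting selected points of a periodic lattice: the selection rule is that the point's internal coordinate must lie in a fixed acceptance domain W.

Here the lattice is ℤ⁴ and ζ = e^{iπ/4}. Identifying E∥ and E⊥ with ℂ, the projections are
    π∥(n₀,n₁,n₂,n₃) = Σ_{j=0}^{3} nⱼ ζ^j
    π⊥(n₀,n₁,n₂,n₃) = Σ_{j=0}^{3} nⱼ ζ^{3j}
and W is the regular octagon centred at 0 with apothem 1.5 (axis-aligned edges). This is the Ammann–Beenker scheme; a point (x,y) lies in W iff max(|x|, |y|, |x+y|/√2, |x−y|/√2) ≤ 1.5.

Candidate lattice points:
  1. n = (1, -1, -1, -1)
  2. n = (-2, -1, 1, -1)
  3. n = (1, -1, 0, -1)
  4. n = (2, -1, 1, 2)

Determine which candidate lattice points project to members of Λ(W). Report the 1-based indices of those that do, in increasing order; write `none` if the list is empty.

1

With ζ = e^{iπ/4} the internal vectors are ζ^0,ζ^3,ζ^6,ζ^9.
#1 (1, -1, -1, -1): internal (1.0000, -0.4142); octagon support 1.0000 vs apothem 1.5 → ∈ W
#2 (-2, -1, 1, -1): internal (-2.0000, -2.4142); octagon support 3.1213 vs apothem 1.5 → ∉ W
#3 (1, -1, 0, -1): internal (1.0000, -1.4142); octagon support 1.7071 vs apothem 1.5 → ∉ W
#4 (2, -1, 1, 2): internal (4.1213, -0.2929); octagon support 4.1213 vs apothem 1.5 → ∉ W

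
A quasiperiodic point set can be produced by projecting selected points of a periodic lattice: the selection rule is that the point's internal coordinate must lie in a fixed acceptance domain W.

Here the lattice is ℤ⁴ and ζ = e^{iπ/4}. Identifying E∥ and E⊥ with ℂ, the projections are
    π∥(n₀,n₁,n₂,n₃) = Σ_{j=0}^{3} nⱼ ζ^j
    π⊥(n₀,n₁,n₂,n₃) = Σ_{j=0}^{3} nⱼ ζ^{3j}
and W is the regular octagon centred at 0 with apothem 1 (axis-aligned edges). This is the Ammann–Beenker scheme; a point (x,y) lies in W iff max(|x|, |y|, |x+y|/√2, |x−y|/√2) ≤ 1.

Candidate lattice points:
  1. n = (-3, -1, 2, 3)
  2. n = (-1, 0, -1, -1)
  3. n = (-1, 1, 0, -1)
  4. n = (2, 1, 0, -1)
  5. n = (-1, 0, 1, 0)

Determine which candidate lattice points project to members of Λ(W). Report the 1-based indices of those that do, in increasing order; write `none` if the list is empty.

1, 4

With ζ = e^{iπ/4} the internal vectors are ζ^0,ζ^3,ζ^6,ζ^9.
#1 (-3, -1, 2, 3): internal (-0.1716, -0.5858); octagon support 0.5858 vs apothem 1 → ∈ W
#2 (-1, 0, -1, -1): internal (-1.7071, 0.2929); octagon support 1.7071 vs apothem 1 → ∉ W
#3 (-1, 1, 0, -1): internal (-2.4142, 0.0000); octagon support 2.4142 vs apothem 1 → ∉ W
#4 (2, 1, 0, -1): internal (0.5858, 0.0000); octagon support 0.5858 vs apothem 1 → ∈ W
#5 (-1, 0, 1, 0): internal (-1.0000, -1.0000); octagon support 1.4142 vs apothem 1 → ∉ W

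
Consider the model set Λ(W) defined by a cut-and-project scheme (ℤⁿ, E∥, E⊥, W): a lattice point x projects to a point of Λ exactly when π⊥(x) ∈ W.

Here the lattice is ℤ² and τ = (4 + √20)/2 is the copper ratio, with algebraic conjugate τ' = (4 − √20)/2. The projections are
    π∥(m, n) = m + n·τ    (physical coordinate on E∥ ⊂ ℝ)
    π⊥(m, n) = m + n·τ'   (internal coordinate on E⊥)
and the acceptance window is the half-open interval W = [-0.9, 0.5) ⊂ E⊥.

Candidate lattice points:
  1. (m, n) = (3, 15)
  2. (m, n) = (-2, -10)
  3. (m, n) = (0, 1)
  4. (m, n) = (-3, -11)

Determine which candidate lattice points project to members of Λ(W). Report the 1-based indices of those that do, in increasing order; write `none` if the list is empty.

1, 2, 3, 4

Compute τ' = (4−√20)/2 = -0.236068, so π⊥(m,n) = m -0.236068·n.
[1] lift (3,15): star map gives -0.541020; window check -0.9 ≤ -0.541020 < 0.5 is true → IN Λ
[2] lift (-2,-10): star map gives 0.360680; window check -0.9 ≤ 0.360680 < 0.5 is true → IN Λ
[3] lift (0,1): star map gives -0.236068; window check -0.9 ≤ -0.236068 < 0.5 is true → IN Λ
[4] lift (-3,-11): star map gives -0.403252; window check -0.9 ≤ -0.403252 < 0.5 is true → IN Λ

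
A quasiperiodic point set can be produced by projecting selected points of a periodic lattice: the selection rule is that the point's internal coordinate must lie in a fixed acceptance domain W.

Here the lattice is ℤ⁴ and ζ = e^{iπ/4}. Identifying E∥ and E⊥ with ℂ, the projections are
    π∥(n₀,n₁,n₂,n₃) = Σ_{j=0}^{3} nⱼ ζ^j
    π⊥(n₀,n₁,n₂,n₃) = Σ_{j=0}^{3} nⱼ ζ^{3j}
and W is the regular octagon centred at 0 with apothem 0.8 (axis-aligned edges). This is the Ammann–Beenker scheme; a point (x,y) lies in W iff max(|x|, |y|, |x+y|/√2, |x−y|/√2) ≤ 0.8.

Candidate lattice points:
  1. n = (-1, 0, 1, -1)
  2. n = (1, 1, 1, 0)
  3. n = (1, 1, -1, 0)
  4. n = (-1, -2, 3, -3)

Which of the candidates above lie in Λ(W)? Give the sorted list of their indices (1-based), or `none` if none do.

π⊥(n) = n₀ + n₁ζ³ + n₂ζ⁶ + n₃ζ⁹ where ζ = e^{iπ/4}.
candidate 1: n = (-1, 0, 1, -1) → π⊥ ≈ (-1.7071, -1.7071); max(|x|,|y|,|x±y|/√2) = 2.4142 > 0.8 ⇒ ∉ W
candidate 2: n = (1, 1, 1, 0) → π⊥ ≈ (+0.2929, -0.2929); max(|x|,|y|,|x±y|/√2) = 0.4142 ≤ 0.8 ⇒ ∈ W
candidate 3: n = (1, 1, -1, 0) → π⊥ ≈ (+0.2929, +1.7071); max(|x|,|y|,|x±y|/√2) = 1.7071 > 0.8 ⇒ ∉ W
candidate 4: n = (-1, -2, 3, -3) → π⊥ ≈ (-1.7071, -6.5355); max(|x|,|y|,|x±y|/√2) = 6.5355 > 0.8 ⇒ ∉ W

2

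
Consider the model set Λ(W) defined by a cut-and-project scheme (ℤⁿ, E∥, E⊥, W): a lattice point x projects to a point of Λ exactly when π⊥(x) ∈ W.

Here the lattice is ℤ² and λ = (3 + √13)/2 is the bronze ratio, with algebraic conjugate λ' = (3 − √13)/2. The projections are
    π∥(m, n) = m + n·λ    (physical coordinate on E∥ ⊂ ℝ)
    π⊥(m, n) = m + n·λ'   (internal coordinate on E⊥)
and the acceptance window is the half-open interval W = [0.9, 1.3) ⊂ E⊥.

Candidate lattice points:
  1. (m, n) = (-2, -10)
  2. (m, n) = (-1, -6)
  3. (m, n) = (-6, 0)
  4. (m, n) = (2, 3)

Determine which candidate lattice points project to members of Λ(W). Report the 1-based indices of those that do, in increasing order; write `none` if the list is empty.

1, 4

Numerically λ ≈ 3.30278 and λ' = −1/λ ≈ -0.30278.
candidate 1: (m,n)=(-2,-10) → π∥ = -2-10·λ ≈ -35.02776, π⊥ = -2-10·λ' ≈ 1.02776 ∈ [0.9, 1.3) ⇒ IN Λ
candidate 2: (m,n)=(-1,-6) → π∥ = -1-6·λ ≈ -20.81665, π⊥ = -1-6·λ' ≈ 0.81665 ∉ [0.9, 1.3) ⇒ out
candidate 3: (m,n)=(-6,0) → π∥ = -6+0·λ ≈ -6.00000, π⊥ = -6+0·λ' ≈ -6.00000 ∉ [0.9, 1.3) ⇒ out
candidate 4: (m,n)=(2,3) → π∥ = 2+3·λ ≈ 11.90833, π⊥ = 2+3·λ' ≈ 1.09167 ∈ [0.9, 1.3) ⇒ IN Λ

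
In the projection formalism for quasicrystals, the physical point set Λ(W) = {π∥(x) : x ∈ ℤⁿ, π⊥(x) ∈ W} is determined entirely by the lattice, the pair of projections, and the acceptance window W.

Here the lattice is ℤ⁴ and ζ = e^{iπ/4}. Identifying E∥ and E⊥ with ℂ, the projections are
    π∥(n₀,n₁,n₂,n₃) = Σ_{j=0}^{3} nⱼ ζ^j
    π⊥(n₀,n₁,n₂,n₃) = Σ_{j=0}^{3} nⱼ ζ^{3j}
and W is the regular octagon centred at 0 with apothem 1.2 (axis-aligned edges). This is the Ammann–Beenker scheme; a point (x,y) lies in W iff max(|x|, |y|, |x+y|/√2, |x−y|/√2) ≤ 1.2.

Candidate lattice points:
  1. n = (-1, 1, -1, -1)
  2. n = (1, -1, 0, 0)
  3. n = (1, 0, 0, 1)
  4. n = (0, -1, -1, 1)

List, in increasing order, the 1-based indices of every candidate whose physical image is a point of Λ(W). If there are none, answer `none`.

π⊥(n) = n₀ + n₁ζ³ + n₂ζ⁶ + n₃ζ⁹ where ζ = e^{iπ/4}.
#1 (-1, 1, -1, -1): internal (-2.41421, 1.00000); octagon support 2.41421 vs apothem 1.2 → ∉ W
#2 (1, -1, 0, 0): internal (1.70711, -0.70711); octagon support 1.70711 vs apothem 1.2 → ∉ W
#3 (1, 0, 0, 1): internal (1.70711, 0.70711); octagon support 1.70711 vs apothem 1.2 → ∉ W
#4 (0, -1, -1, 1): internal (1.41421, 1.00000); octagon support 1.70711 vs apothem 1.2 → ∉ W

none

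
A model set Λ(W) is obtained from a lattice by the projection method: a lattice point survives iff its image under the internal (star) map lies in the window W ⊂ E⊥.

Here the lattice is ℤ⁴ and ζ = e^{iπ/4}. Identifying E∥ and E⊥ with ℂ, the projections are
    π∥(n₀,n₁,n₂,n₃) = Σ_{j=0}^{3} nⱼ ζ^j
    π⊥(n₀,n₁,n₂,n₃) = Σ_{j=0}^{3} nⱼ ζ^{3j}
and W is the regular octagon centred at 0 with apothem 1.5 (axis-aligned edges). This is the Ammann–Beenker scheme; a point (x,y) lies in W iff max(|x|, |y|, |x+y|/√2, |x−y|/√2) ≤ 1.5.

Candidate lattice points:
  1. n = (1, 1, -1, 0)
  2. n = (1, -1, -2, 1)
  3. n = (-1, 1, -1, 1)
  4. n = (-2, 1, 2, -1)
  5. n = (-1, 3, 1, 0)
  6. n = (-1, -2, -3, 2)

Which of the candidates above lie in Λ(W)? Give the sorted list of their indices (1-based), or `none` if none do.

With ζ = e^{iπ/4} the internal vectors are ζ^0,ζ^3,ζ^6,ζ^9.
#1 (1, 1, -1, 0): internal (0.29289, 1.70711); octagon support 1.70711 vs apothem 1.5 → ∉ W
#2 (1, -1, -2, 1): internal (2.41421, 2.00000); octagon support 3.12132 vs apothem 1.5 → ∉ W
#3 (-1, 1, -1, 1): internal (-1.00000, 2.41421); octagon support 2.41421 vs apothem 1.5 → ∉ W
#4 (-2, 1, 2, -1): internal (-3.41421, -2.00000); octagon support 3.82843 vs apothem 1.5 → ∉ W
#5 (-1, 3, 1, 0): internal (-3.12132, 1.12132); octagon support 3.12132 vs apothem 1.5 → ∉ W
#6 (-1, -2, -3, 2): internal (1.82843, 3.00000); octagon support 3.41421 vs apothem 1.5 → ∉ W

none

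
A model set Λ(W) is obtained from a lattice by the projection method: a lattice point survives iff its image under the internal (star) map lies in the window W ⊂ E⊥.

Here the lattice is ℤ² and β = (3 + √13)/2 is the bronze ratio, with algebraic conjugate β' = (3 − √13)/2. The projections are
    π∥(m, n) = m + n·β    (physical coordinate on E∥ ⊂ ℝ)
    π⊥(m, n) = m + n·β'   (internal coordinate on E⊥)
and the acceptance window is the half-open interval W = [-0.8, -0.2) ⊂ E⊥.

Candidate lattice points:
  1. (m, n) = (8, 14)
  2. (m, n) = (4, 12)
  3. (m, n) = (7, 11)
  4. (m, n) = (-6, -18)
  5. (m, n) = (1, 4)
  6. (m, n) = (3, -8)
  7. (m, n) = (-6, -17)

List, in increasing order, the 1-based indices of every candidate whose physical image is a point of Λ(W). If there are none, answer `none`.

4, 5

Numerically β ≈ 3.30278 and β' = −1/β ≈ -0.30278.
candidate 1: (m,n)=(8,14) → π∥ = 8+14·β ≈ 54.23886, π⊥ = 8+14·β' ≈ 3.76114 ∉ [-0.8, -0.2) ⇒ out
candidate 2: (m,n)=(4,12) → π∥ = 4+12·β ≈ 43.63331, π⊥ = 4+12·β' ≈ 0.36669 ∉ [-0.8, -0.2) ⇒ out
candidate 3: (m,n)=(7,11) → π∥ = 7+11·β ≈ 43.33053, π⊥ = 7+11·β' ≈ 3.66947 ∉ [-0.8, -0.2) ⇒ out
candidate 4: (m,n)=(-6,-18) → π∥ = -6-18·β ≈ -65.44996, π⊥ = -6-18·β' ≈ -0.55004 ∈ [-0.8, -0.2) ⇒ IN Λ
candidate 5: (m,n)=(1,4) → π∥ = 1+4·β ≈ 14.21110, π⊥ = 1+4·β' ≈ -0.21110 ∈ [-0.8, -0.2) ⇒ IN Λ
candidate 6: (m,n)=(3,-8) → π∥ = 3-8·β ≈ -23.42221, π⊥ = 3-8·β' ≈ 5.42221 ∉ [-0.8, -0.2) ⇒ out
candidate 7: (m,n)=(-6,-17) → π∥ = -6-17·β ≈ -62.14719, π⊥ = -6-17·β' ≈ -0.85281 ∉ [-0.8, -0.2) ⇒ out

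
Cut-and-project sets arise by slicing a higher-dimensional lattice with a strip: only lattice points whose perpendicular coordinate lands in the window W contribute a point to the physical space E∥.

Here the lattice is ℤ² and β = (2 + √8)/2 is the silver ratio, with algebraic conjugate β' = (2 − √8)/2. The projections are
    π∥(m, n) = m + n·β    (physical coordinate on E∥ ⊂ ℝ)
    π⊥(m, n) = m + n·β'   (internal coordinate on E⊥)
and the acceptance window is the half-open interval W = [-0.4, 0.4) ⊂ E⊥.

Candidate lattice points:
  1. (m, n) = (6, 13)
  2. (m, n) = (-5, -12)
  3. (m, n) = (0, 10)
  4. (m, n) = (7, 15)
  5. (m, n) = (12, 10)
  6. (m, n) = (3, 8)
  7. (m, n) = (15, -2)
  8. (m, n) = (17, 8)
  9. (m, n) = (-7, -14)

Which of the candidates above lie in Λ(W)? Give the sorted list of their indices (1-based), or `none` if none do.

Numerically β ≈ 2.41421 and β' = −1/β ≈ -0.41421.
[1] lift (6,13): star map gives 0.61522; window check -0.4 ≤ 0.61522 < 0.4 is false → out
[2] lift (-5,-12): star map gives -0.02944; window check -0.4 ≤ -0.02944 < 0.4 is true → IN Λ
[3] lift (0,10): star map gives -4.14214; window check -0.4 ≤ -4.14214 < 0.4 is false → out
[4] lift (7,15): star map gives 0.78680; window check -0.4 ≤ 0.78680 < 0.4 is false → out
[5] lift (12,10): star map gives 7.85786; window check -0.4 ≤ 7.85786 < 0.4 is false → out
[6] lift (3,8): star map gives -0.31371; window check -0.4 ≤ -0.31371 < 0.4 is true → IN Λ
[7] lift (15,-2): star map gives 15.82843; window check -0.4 ≤ 15.82843 < 0.4 is false → out
[8] lift (17,8): star map gives 13.68629; window check -0.4 ≤ 13.68629 < 0.4 is false → out
[9] lift (-7,-14): star map gives -1.20101; window check -0.4 ≤ -1.20101 < 0.4 is false → out

2, 6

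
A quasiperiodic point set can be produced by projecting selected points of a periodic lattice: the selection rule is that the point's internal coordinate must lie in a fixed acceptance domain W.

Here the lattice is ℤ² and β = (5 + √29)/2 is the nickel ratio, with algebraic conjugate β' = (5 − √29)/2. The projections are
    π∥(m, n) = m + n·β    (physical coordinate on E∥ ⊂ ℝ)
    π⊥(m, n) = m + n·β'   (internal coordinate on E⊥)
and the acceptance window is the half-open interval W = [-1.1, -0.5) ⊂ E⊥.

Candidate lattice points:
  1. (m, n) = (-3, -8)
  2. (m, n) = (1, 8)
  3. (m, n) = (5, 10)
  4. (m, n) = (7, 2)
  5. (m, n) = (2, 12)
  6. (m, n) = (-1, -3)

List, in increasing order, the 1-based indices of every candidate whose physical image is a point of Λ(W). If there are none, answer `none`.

2

β' = (5−√29)/2 ≈ -0.192582.
candidate 1: (m,n)=(-3,-8) → π∥ = -3-8·β ≈ -44.540659, π⊥ = -3-8·β' ≈ -1.459341 ∉ [-1.1, -0.5) ⇒ out
candidate 2: (m,n)=(1,8) → π∥ = 1+8·β ≈ 42.540659, π⊥ = 1+8·β' ≈ -0.540659 ∈ [-1.1, -0.5) ⇒ IN Λ
candidate 3: (m,n)=(5,10) → π∥ = 5+10·β ≈ 56.925824, π⊥ = 5+10·β' ≈ 3.074176 ∉ [-1.1, -0.5) ⇒ out
candidate 4: (m,n)=(7,2) → π∥ = 7+2·β ≈ 17.385165, π⊥ = 7+2·β' ≈ 6.614835 ∉ [-1.1, -0.5) ⇒ out
candidate 5: (m,n)=(2,12) → π∥ = 2+12·β ≈ 64.310989, π⊥ = 2+12·β' ≈ -0.310989 ∉ [-1.1, -0.5) ⇒ out
candidate 6: (m,n)=(-1,-3) → π∥ = -1-3·β ≈ -16.577747, π⊥ = -1-3·β' ≈ -0.422253 ∉ [-1.1, -0.5) ⇒ out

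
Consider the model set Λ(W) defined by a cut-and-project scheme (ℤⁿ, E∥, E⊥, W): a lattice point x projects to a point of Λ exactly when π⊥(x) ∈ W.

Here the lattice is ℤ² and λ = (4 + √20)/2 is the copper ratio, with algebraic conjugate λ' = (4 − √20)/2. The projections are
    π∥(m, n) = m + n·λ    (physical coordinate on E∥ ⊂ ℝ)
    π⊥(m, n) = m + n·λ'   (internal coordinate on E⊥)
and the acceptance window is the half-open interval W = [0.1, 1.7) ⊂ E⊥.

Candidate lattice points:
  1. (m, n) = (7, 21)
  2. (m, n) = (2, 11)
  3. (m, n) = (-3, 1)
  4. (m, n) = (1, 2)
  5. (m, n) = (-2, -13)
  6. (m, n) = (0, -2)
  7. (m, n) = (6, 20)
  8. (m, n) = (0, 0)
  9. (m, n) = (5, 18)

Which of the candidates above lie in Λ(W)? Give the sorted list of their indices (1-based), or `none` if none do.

λ' = (4−√20)/2 ≈ -0.236068.
candidate 1: (m,n)=(7,21) → π∥ = 7+21·λ ≈ 95.957428, π⊥ = 7+21·λ' ≈ 2.042572 ∉ [0.1, 1.7) ⇒ out
candidate 2: (m,n)=(2,11) → π∥ = 2+11·λ ≈ 48.596748, π⊥ = 2+11·λ' ≈ -0.596748 ∉ [0.1, 1.7) ⇒ out
candidate 3: (m,n)=(-3,1) → π∥ = -3+1·λ ≈ 1.236068, π⊥ = -3+1·λ' ≈ -3.236068 ∉ [0.1, 1.7) ⇒ out
candidate 4: (m,n)=(1,2) → π∥ = 1+2·λ ≈ 9.472136, π⊥ = 1+2·λ' ≈ 0.527864 ∈ [0.1, 1.7) ⇒ IN Λ
candidate 5: (m,n)=(-2,-13) → π∥ = -2-13·λ ≈ -57.068884, π⊥ = -2-13·λ' ≈ 1.068884 ∈ [0.1, 1.7) ⇒ IN Λ
candidate 6: (m,n)=(0,-2) → π∥ = 0-2·λ ≈ -8.472136, π⊥ = 0-2·λ' ≈ 0.472136 ∈ [0.1, 1.7) ⇒ IN Λ
candidate 7: (m,n)=(6,20) → π∥ = 6+20·λ ≈ 90.721360, π⊥ = 6+20·λ' ≈ 1.278640 ∈ [0.1, 1.7) ⇒ IN Λ
candidate 8: (m,n)=(0,0) → π∥ = 0+0·λ ≈ 0.000000, π⊥ = 0+0·λ' ≈ 0.000000 ∉ [0.1, 1.7) ⇒ out
candidate 9: (m,n)=(5,18) → π∥ = 5+18·λ ≈ 81.249224, π⊥ = 5+18·λ' ≈ 0.750776 ∈ [0.1, 1.7) ⇒ IN Λ

4, 5, 6, 7, 9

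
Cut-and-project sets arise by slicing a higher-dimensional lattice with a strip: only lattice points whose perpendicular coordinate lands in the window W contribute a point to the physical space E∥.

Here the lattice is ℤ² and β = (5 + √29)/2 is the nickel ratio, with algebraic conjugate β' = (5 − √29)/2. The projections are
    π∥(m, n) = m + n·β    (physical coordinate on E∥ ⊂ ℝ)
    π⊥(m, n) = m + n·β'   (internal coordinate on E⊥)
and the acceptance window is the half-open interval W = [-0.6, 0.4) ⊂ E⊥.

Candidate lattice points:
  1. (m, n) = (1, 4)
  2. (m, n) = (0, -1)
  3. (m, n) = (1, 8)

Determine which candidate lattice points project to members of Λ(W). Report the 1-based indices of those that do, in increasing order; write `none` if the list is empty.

Numerically β ≈ 5.192582 and β' = −1/β ≈ -0.192582.
#1 (1,4): internal coord 1 + (4)·β' = +0.229670; +0.229670 ∈ [-0.6, 0.4) → IN Λ
#2 (0,-1): internal coord 0 + (-1)·β' = +0.192582; +0.192582 ∈ [-0.6, 0.4) → IN Λ
#3 (1,8): internal coord 1 + (8)·β' = -0.540659; -0.540659 ∈ [-0.6, 0.4) → IN Λ

1, 2, 3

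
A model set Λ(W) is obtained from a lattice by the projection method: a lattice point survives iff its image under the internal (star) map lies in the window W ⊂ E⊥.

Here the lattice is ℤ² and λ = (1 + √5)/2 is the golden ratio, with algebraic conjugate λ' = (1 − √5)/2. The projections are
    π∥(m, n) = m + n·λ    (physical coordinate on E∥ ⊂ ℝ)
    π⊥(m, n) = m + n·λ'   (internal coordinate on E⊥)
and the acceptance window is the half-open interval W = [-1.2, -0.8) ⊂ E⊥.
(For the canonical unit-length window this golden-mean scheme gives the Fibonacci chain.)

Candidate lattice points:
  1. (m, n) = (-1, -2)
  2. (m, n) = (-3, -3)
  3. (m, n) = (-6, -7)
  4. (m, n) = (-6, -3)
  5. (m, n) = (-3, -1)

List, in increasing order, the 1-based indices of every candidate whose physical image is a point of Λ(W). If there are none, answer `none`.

Numerically λ ≈ 1.618034 and λ' = −1/λ ≈ -0.618034.
candidate 1: (m,n)=(-1,-2) → π∥ = -1-2·λ ≈ -4.236068, π⊥ = -1-2·λ' ≈ 0.236068 ∉ [-1.2, -0.8) ⇒ out
candidate 2: (m,n)=(-3,-3) → π∥ = -3-3·λ ≈ -7.854102, π⊥ = -3-3·λ' ≈ -1.145898 ∈ [-1.2, -0.8) ⇒ IN Λ
candidate 3: (m,n)=(-6,-7) → π∥ = -6-7·λ ≈ -17.326238, π⊥ = -6-7·λ' ≈ -1.673762 ∉ [-1.2, -0.8) ⇒ out
candidate 4: (m,n)=(-6,-3) → π∥ = -6-3·λ ≈ -10.854102, π⊥ = -6-3·λ' ≈ -4.145898 ∉ [-1.2, -0.8) ⇒ out
candidate 5: (m,n)=(-3,-1) → π∥ = -3-1·λ ≈ -4.618034, π⊥ = -3-1·λ' ≈ -2.381966 ∉ [-1.2, -0.8) ⇒ out

2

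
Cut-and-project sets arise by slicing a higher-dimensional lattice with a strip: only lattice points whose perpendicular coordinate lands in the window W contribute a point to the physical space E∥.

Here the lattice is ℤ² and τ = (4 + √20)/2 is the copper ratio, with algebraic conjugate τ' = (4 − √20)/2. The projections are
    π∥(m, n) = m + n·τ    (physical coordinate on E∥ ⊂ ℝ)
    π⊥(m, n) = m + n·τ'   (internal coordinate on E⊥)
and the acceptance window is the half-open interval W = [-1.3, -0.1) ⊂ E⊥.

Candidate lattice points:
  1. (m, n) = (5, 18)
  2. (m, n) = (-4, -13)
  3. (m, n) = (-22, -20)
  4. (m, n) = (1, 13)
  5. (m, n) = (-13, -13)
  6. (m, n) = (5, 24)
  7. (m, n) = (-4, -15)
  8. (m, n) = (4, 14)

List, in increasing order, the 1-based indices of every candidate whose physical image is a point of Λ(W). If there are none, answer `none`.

τ' = (4−√20)/2 ≈ -0.236068.
candidate 1: (m,n)=(5,18) → π∥ = 5+18·τ ≈ 81.249224, π⊥ = 5+18·τ' ≈ 0.750776 ∉ [-1.3, -0.1) ⇒ out
candidate 2: (m,n)=(-4,-13) → π∥ = -4-13·τ ≈ -59.068884, π⊥ = -4-13·τ' ≈ -0.931116 ∈ [-1.3, -0.1) ⇒ IN Λ
candidate 3: (m,n)=(-22,-20) → π∥ = -22-20·τ ≈ -106.721360, π⊥ = -22-20·τ' ≈ -17.278640 ∉ [-1.3, -0.1) ⇒ out
candidate 4: (m,n)=(1,13) → π∥ = 1+13·τ ≈ 56.068884, π⊥ = 1+13·τ' ≈ -2.068884 ∉ [-1.3, -0.1) ⇒ out
candidate 5: (m,n)=(-13,-13) → π∥ = -13-13·τ ≈ -68.068884, π⊥ = -13-13·τ' ≈ -9.931116 ∉ [-1.3, -0.1) ⇒ out
candidate 6: (m,n)=(5,24) → π∥ = 5+24·τ ≈ 106.665631, π⊥ = 5+24·τ' ≈ -0.665631 ∈ [-1.3, -0.1) ⇒ IN Λ
candidate 7: (m,n)=(-4,-15) → π∥ = -4-15·τ ≈ -67.541020, π⊥ = -4-15·τ' ≈ -0.458980 ∈ [-1.3, -0.1) ⇒ IN Λ
candidate 8: (m,n)=(4,14) → π∥ = 4+14·τ ≈ 63.304952, π⊥ = 4+14·τ' ≈ 0.695048 ∉ [-1.3, -0.1) ⇒ out

2, 6, 7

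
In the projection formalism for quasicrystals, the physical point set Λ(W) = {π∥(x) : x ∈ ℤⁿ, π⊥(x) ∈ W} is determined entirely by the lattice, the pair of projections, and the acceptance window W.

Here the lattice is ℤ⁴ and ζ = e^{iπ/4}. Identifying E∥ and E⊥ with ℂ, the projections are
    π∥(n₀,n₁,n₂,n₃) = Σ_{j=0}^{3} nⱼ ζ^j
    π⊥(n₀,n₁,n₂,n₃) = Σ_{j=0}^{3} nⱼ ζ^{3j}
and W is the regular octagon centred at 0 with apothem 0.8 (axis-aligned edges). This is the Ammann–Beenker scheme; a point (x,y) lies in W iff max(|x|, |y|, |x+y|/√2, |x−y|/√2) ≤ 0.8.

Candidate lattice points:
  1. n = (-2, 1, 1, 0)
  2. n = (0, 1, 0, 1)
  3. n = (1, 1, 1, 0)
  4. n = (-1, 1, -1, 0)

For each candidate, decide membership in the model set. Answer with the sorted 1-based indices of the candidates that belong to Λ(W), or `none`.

3

π⊥(n) = n₀ + n₁ζ³ + n₂ζ⁶ + n₃ζ⁹ where ζ = e^{iπ/4}.
#1 (-2, 1, 1, 0): internal (-2.70711, -0.29289); octagon support 2.70711 vs apothem 0.8 → ∉ W
#2 (0, 1, 0, 1): internal (0.00000, 1.41421); octagon support 1.41421 vs apothem 0.8 → ∉ W
#3 (1, 1, 1, 0): internal (0.29289, -0.29289); octagon support 0.41421 vs apothem 0.8 → ∈ W
#4 (-1, 1, -1, 0): internal (-1.70711, 1.70711); octagon support 2.41421 vs apothem 0.8 → ∉ W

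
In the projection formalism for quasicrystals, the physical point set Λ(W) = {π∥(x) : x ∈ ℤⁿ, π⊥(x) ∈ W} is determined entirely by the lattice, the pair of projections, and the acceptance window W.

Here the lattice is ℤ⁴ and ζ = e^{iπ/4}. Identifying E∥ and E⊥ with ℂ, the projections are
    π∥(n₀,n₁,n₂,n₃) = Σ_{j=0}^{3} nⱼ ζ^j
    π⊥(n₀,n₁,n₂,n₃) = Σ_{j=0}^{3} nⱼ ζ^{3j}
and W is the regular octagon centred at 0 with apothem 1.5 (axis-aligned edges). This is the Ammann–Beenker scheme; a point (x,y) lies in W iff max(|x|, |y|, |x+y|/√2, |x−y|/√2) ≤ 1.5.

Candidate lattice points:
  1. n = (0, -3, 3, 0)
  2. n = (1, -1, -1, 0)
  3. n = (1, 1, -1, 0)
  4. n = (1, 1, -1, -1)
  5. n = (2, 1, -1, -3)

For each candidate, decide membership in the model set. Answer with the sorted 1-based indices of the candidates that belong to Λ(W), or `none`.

4, 5

With ζ = e^{iπ/4} the internal vectors are ζ^0,ζ^3,ζ^6,ζ^9.
candidate 1: n = (0, -3, 3, 0) → π⊥ ≈ (+2.121320, -5.121320); max(|x|,|y|,|x±y|/√2) = 5.121320 > 1.5 ⇒ ∉ W
candidate 2: n = (1, -1, -1, 0) → π⊥ ≈ (+1.707107, +0.292893); max(|x|,|y|,|x±y|/√2) = 1.707107 > 1.5 ⇒ ∉ W
candidate 3: n = (1, 1, -1, 0) → π⊥ ≈ (+0.292893, +1.707107); max(|x|,|y|,|x±y|/√2) = 1.707107 > 1.5 ⇒ ∉ W
candidate 4: n = (1, 1, -1, -1) → π⊥ ≈ (-0.414214, +1.000000); max(|x|,|y|,|x±y|/√2) = 1.000000 ≤ 1.5 ⇒ ∈ W
candidate 5: n = (2, 1, -1, -3) → π⊥ ≈ (-0.828427, -0.414214); max(|x|,|y|,|x±y|/√2) = 0.878680 ≤ 1.5 ⇒ ∈ W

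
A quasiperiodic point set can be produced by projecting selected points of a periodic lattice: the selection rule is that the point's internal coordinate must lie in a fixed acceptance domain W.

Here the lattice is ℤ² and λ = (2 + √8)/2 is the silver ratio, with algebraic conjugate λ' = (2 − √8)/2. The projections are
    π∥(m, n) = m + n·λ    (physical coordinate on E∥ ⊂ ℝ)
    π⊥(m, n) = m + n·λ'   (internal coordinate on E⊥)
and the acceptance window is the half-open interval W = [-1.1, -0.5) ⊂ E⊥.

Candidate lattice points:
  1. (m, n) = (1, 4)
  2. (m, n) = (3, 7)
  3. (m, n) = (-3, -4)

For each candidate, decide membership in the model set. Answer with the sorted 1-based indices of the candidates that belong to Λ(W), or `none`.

1

λ' = (2−√8)/2 ≈ -0.414214.
candidate 1: (m,n)=(1,4) → π∥ = 1+4·λ ≈ 10.656854, π⊥ = 1+4·λ' ≈ -0.656854 ∈ [-1.1, -0.5) ⇒ IN Λ
candidate 2: (m,n)=(3,7) → π∥ = 3+7·λ ≈ 19.899495, π⊥ = 3+7·λ' ≈ 0.100505 ∉ [-1.1, -0.5) ⇒ out
candidate 3: (m,n)=(-3,-4) → π∥ = -3-4·λ ≈ -12.656854, π⊥ = -3-4·λ' ≈ -1.343146 ∉ [-1.1, -0.5) ⇒ out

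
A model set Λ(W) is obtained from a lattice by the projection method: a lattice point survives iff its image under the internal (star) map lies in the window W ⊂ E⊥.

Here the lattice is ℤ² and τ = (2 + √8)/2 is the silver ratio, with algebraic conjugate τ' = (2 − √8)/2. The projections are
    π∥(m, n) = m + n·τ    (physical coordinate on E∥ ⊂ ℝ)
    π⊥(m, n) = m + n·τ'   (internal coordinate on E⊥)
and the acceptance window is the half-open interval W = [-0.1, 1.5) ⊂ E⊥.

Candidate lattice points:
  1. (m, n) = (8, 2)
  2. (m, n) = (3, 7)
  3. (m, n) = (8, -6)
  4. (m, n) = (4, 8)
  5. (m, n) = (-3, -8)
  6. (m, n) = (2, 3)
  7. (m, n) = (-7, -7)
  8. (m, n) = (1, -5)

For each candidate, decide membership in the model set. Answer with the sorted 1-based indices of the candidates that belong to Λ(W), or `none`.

2, 4, 5, 6

Numerically τ ≈ 2.4142 and τ' = −1/τ ≈ -0.4142.
[1] lift (8,2): star map gives 7.1716; window check -0.1 ≤ 7.1716 < 1.5 is false → out
[2] lift (3,7): star map gives 0.1005; window check -0.1 ≤ 0.1005 < 1.5 is true → IN Λ
[3] lift (8,-6): star map gives 10.4853; window check -0.1 ≤ 10.4853 < 1.5 is false → out
[4] lift (4,8): star map gives 0.6863; window check -0.1 ≤ 0.6863 < 1.5 is true → IN Λ
[5] lift (-3,-8): star map gives 0.3137; window check -0.1 ≤ 0.3137 < 1.5 is true → IN Λ
[6] lift (2,3): star map gives 0.7574; window check -0.1 ≤ 0.7574 < 1.5 is true → IN Λ
[7] lift (-7,-7): star map gives -4.1005; window check -0.1 ≤ -4.1005 < 1.5 is false → out
[8] lift (1,-5): star map gives 3.0711; window check -0.1 ≤ 3.0711 < 1.5 is false → out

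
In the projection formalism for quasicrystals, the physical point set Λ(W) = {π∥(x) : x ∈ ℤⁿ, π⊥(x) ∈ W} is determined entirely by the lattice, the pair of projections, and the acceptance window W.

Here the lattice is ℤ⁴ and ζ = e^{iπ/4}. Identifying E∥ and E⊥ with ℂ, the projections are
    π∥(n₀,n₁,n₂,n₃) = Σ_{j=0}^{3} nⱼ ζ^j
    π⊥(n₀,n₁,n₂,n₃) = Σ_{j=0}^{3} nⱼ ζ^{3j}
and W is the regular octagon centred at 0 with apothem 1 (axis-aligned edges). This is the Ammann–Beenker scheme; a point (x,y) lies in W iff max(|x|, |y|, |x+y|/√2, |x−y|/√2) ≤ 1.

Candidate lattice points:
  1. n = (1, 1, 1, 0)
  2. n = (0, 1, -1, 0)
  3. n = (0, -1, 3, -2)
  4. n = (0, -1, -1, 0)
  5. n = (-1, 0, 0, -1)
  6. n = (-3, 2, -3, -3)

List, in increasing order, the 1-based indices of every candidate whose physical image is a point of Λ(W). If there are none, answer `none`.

1, 4

π⊥(n) = n₀ + n₁ζ³ + n₂ζ⁶ + n₃ζ⁹ where ζ = e^{iπ/4}.
#1 (1, 1, 1, 0): internal (0.29289, -0.29289); octagon support 0.41421 vs apothem 1 → ∈ W
#2 (0, 1, -1, 0): internal (-0.70711, 1.70711); octagon support 1.70711 vs apothem 1 → ∉ W
#3 (0, -1, 3, -2): internal (-0.70711, -5.12132); octagon support 5.12132 vs apothem 1 → ∉ W
#4 (0, -1, -1, 0): internal (0.70711, 0.29289); octagon support 0.70711 vs apothem 1 → ∈ W
#5 (-1, 0, 0, -1): internal (-1.70711, -0.70711); octagon support 1.70711 vs apothem 1 → ∉ W
#6 (-3, 2, -3, -3): internal (-6.53553, 2.29289); octagon support 6.53553 vs apothem 1 → ∉ W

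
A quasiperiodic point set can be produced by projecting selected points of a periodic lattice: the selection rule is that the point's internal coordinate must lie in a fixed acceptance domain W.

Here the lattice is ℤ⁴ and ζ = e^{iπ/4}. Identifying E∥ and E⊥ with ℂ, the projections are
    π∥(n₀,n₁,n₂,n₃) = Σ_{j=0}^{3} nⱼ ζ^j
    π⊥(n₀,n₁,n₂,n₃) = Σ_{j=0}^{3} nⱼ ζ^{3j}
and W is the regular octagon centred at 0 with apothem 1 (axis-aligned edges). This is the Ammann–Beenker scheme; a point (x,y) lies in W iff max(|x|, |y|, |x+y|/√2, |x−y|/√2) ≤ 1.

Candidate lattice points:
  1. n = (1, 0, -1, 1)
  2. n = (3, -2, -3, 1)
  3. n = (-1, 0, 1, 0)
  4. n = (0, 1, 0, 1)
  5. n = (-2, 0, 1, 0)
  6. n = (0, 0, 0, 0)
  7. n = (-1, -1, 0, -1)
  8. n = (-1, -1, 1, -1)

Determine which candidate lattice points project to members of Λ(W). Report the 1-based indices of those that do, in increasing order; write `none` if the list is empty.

π⊥(n) = n₀ + n₁ζ³ + n₂ζ⁶ + n₃ζ⁹ where ζ = e^{iπ/4}.
candidate 1: n = (1, 0, -1, 1) → π⊥ ≈ (+1.707107, +1.707107); max(|x|,|y|,|x±y|/√2) = 2.414214 > 1 ⇒ ∉ W
candidate 2: n = (3, -2, -3, 1) → π⊥ ≈ (+5.121320, +2.292893); max(|x|,|y|,|x±y|/√2) = 5.242641 > 1 ⇒ ∉ W
candidate 3: n = (-1, 0, 1, 0) → π⊥ ≈ (-1.000000, -1.000000); max(|x|,|y|,|x±y|/√2) = 1.414214 > 1 ⇒ ∉ W
candidate 4: n = (0, 1, 0, 1) → π⊥ ≈ (+0.000000, +1.414214); max(|x|,|y|,|x±y|/√2) = 1.414214 > 1 ⇒ ∉ W
candidate 5: n = (-2, 0, 1, 0) → π⊥ ≈ (-2.000000, -1.000000); max(|x|,|y|,|x±y|/√2) = 2.121320 > 1 ⇒ ∉ W
candidate 6: n = (0, 0, 0, 0) → π⊥ ≈ (+0.000000, +0.000000); max(|x|,|y|,|x±y|/√2) = 0.000000 ≤ 1 ⇒ ∈ W
candidate 7: n = (-1, -1, 0, -1) → π⊥ ≈ (-1.000000, -1.414214); max(|x|,|y|,|x±y|/√2) = 1.707107 > 1 ⇒ ∉ W
candidate 8: n = (-1, -1, 1, -1) → π⊥ ≈ (-1.000000, -2.414214); max(|x|,|y|,|x±y|/√2) = 2.414214 > 1 ⇒ ∉ W

6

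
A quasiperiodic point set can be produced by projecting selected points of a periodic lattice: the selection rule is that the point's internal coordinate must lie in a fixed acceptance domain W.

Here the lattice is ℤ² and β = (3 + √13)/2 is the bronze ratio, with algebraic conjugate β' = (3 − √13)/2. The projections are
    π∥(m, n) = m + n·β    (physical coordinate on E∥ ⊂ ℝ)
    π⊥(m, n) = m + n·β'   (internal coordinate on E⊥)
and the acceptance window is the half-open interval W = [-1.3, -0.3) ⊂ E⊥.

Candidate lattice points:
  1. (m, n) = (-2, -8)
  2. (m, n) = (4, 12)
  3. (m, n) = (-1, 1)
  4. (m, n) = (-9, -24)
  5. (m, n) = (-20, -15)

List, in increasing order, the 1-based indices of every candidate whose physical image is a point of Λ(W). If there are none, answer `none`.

none

Numerically β ≈ 3.302776 and β' = −1/β ≈ -0.302776.
[1] lift (-2,-8): star map gives 0.422205; window check -1.3 ≤ 0.422205 < -0.3 is false → out
[2] lift (4,12): star map gives 0.366692; window check -1.3 ≤ 0.366692 < -0.3 is false → out
[3] lift (-1,1): star map gives -1.302776; window check -1.3 ≤ -1.302776 < -0.3 is false → out
[4] lift (-9,-24): star map gives -1.733385; window check -1.3 ≤ -1.733385 < -0.3 is false → out
[5] lift (-20,-15): star map gives -15.458365; window check -1.3 ≤ -15.458365 < -0.3 is false → out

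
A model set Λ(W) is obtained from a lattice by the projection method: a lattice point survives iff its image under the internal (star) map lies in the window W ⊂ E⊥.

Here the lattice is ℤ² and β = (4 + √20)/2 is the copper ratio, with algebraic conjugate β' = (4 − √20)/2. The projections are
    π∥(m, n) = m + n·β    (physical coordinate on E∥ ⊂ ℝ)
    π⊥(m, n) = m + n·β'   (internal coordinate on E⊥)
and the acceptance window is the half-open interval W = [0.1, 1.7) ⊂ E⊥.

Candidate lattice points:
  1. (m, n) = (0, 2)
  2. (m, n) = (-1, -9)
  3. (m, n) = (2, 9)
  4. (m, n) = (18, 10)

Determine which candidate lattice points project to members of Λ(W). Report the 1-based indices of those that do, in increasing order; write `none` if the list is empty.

2

Numerically β ≈ 4.236068 and β' = −1/β ≈ -0.236068.
[1] lift (0,2): star map gives -0.472136; window check 0.1 ≤ -0.472136 < 1.7 is false → out
[2] lift (-1,-9): star map gives 1.124612; window check 0.1 ≤ 1.124612 < 1.7 is true → IN Λ
[3] lift (2,9): star map gives -0.124612; window check 0.1 ≤ -0.124612 < 1.7 is false → out
[4] lift (18,10): star map gives 15.639320; window check 0.1 ≤ 15.639320 < 1.7 is false → out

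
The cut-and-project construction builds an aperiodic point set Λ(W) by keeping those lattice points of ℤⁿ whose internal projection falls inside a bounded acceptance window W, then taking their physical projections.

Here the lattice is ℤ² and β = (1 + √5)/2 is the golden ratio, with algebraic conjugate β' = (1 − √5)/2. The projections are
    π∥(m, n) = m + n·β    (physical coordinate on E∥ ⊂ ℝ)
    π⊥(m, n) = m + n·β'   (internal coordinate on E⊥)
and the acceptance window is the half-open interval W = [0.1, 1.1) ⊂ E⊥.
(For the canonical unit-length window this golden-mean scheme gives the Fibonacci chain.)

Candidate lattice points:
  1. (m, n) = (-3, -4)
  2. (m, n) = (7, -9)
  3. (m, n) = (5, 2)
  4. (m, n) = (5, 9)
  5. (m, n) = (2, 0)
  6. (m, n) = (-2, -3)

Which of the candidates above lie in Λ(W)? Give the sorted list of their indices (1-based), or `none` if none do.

none

Compute β' = (1−√5)/2 = -0.61803, so π⊥(m,n) = m -0.61803·n.
#1 (-3,-4): internal coord -3 + (-4)·β' = -0.52786; -0.52786 ∉ [0.1, 1.1) → out
#2 (7,-9): internal coord 7 + (-9)·β' = +12.56231; +12.56231 ∉ [0.1, 1.1) → out
#3 (5,2): internal coord 5 + (2)·β' = +3.76393; +3.76393 ∉ [0.1, 1.1) → out
#4 (5,9): internal coord 5 + (9)·β' = -0.56231; -0.56231 ∉ [0.1, 1.1) → out
#5 (2,0): internal coord 2 + (0)·β' = +2.00000; +2.00000 ∉ [0.1, 1.1) → out
#6 (-2,-3): internal coord -2 + (-3)·β' = -0.14590; -0.14590 ∉ [0.1, 1.1) → out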